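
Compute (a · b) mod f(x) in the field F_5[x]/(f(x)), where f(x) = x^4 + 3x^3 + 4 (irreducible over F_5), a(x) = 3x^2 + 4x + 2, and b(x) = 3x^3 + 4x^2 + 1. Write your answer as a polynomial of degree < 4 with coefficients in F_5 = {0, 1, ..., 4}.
a · b ≡ x^3 + x^2 + 3x + 4 (mod f(x))

Multiply in F_5[x]: a(x)·b(x) = (3x^2 + 4x + 2)·(3x^3 + 4x^2 + 1) = 4x^5 + 4x^4 + 2x^3 + x^2 + 4x + 2. This has degree ≥ 4, so divide by f(x) over F_5: 4x^5 + 4x^4 + 2x^3 + x^2 + 4x + 2 = (4x + 2)·(x^4 + 3x^3 + 4) + (x^3 + x^2 + 3x + 4). Hence a·b ≡ x^3 + x^2 + 3x + 4 (mod f). (F_5[x]/(f) is a field with 5^4 = 625 elements since f is irreducible of degree 4.)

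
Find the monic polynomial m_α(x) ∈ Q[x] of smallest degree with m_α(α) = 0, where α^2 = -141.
m_α(x) = x^2 + 141

α satisfies α^2 + 141 = 0, so x^2 + 141 annihilates α. Since d = -141 is squarefree and ≠ 1, it is not a perfect square in Q, so x^2 + 141 has no rational root and is therefore irreducible over Q (a degree-2 polynomial over a field is irreducible iff it has no root). Hence m_α(x) = x^2 + 141.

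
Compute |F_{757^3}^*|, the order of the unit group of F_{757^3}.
|F_{757^3}^*| = 433798092

F_{757^3} has 757^3 = 433798093 elements; its multiplicative group consists of all nonzero elements, so |F_{757^3}^*| = 433798093 - 1 = 433798092. (It is cyclic since any finite subgroup of the multiplicative group of a field is cyclic.)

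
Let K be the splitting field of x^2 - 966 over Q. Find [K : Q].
[K : Q] = 2

f(x) = x^2 - 966 factors as (x - √966)(x + √966). The splitting field is K = Q(√966). Since 966 is squarefree and > 1, it is not a perfect square, so x^2 - 966 is irreducible over Q and [Q(√966) : Q] = 2. Hence [K : Q] = 2.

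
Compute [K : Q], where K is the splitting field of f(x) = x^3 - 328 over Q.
[K : Q] = 6

The roots of x^3 - 328 are ∛328, ω∛328, ω^2∛328 where ω = e^(2πi/3) is a primitive cube root of unity, so K = Q(∛328, ω). Now [Q(∛328):Q] = 3 (since 328 is not a perfect cube, x^3 - 328 is irreducible) and [Q(ω):Q] = 2. Both 2 and 3 divide [K:Q], and [K:Q] ≤ 3·2 = 6, so [K:Q] = 6. (Equivalently: Q(∛328) ⊂ R but ω ∉ R, so [K : Q(∛328)] = 2.)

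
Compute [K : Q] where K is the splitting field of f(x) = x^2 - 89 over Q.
[K : Q] = 2

f(x) = x^2 - 89 factors as (x - √89)(x + √89). The splitting field is K = Q(√89). Since 89 is squarefree and > 1, it is not a perfect square, so x^2 - 89 is irreducible over Q and [Q(√89) : Q] = 2. Hence [K : Q] = 2.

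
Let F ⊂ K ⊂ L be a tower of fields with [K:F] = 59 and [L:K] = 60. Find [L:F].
[L:F] = 3540

The tower law says that for any tower of field extensions F ⊂ K ⊂ L with finite degrees, [L:F] = [L:K] · [K:F]. Here this gives [L:F] = 60 · 59 = 3540.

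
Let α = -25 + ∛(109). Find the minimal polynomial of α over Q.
m_α(x) = x^3 + 75x^2 + 1875x + 15516

Set β = α + 25 = ∛(109), so β^3 = 109. Then (α + 25)^3 - 109 = 0, i.e. α is a root of g(x) = (x + 25)^3 - 109 = x^3 + 75x^2 + 1875x + 15516. Since g(x) = h(x + 25) where h(x) = x^3 - 109, and h is irreducible over Q (because 109 is not a perfect cube, so h has no rational root, and a monic cubic with no rational root is irreducible), g is also irreducible (irreducibility is preserved under the substitution x → x + 25). Hence m_α(x) = x^3 + 75x^2 + 1875x + 15516.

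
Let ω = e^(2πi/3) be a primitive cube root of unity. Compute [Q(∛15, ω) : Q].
[Q(∛15, ω) : Q] = 6

[Q(∛15):Q] = 3 (min poly x^3 - 15, irreducible since 15 is not a perfect cube). [Q(ω):Q] = 2 (min poly x^2 + x + 1). Since Q(∛15) ⊂ R and ω ∉ R, we have ω ∉ Q(∛15), so x^2 + x + 1 remains irreducible over Q(∛15) and [Q(∛15, ω) : Q(∛15)] = 2. By the tower law, [Q(∛15, ω) : Q] = 3 · 2 = 6. (In fact Q(∛15, ω) is the splitting field of x^3 - 15 over Q.)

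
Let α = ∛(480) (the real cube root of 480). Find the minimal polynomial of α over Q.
m_α(x) = x^3 - 480

α satisfies α^3 = 480, so x^3 - 480 annihilates α. By the rational root test, a rational root p/q (in lowest terms) of x^3 - 480 would satisfy p^3 = 480 q^3, forcing q = 1 and p^3 = 480; but 480 is not a perfect cube, contradiction. A monic cubic over Q with no rational root is irreducible (any nontrivial factorization would include a linear factor). Hence x^3 - 480 is the minimal polynomial of α, and in particular [Q(α):Q] = 3.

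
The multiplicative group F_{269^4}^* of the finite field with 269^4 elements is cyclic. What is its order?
|F_{269^4}^*| = 5236114320

F_{269^4} has 269^4 = 5236114321 elements; its multiplicative group consists of all nonzero elements, so |F_{269^4}^*| = 5236114321 - 1 = 5236114320. (It is cyclic since any finite subgroup of the multiplicative group of a field is cyclic.)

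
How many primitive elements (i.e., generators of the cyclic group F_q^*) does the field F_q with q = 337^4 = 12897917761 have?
There are φ(12897917760) = 2645360640 primitive elements

F_q^* is cyclic of order q - 1 = 12897917760. A cyclic group of order m has exactly φ(m) generators. Here m = 12897917760 = 2^6 · 3 · 5 · 7 · 13^2 · 41 · 277, so the number of primitive elements is φ(12897917760) = 2645360640.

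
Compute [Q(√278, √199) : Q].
[Q(√278, √199) : Q] = 4

[Q(√278):Q] = 2 (min poly x^2 - 278, irreducible since 278 is squarefree > 1). For the top step, suppose √199 ∈ Q(√278), say √199 = c + d√278 with c, d ∈ Q. Squaring: 199 = c^2 + 278d^2 + 2cd√278. Since √278 ∉ Q this forces 2cd = 0. If d = 0 then √199 = c ∈ Q, contradicting 199 squarefree > 1. If c = 0 then 199 = 278d^2, so 278·199 = (278d)^2 is a perfect square in Q — but 278·199 = 55322 is not a perfect square (since 278 and 199 are distinct squarefree integers). Contradiction. Hence √199 ∉ Q(√278), so x^2 - 199 stays irreducible over Q(√278) and [Q(√278, √199) : Q(√278)] = 2. By the tower law, [Q(√278, √199) : Q] = 2 · 2 = 4.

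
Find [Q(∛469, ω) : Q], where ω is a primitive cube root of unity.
[Q(∛469, ω) : Q] = 6

[Q(∛469):Q] = 3 (min poly x^3 - 469, irreducible since 469 is not a perfect cube). [Q(ω):Q] = 2 (min poly x^2 + x + 1). Since Q(∛469) ⊂ R and ω ∉ R, we have ω ∉ Q(∛469), so x^2 + x + 1 remains irreducible over Q(∛469) and [Q(∛469, ω) : Q(∛469)] = 2. By the tower law, [Q(∛469, ω) : Q] = 3 · 2 = 6. (In fact Q(∛469, ω) is the splitting field of x^3 - 469 over Q.)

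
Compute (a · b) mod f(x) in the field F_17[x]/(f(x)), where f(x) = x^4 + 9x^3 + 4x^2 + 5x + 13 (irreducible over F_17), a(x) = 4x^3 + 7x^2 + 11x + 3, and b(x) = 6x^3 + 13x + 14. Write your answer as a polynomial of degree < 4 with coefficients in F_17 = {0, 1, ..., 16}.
a · b ≡ 15x^3 + 6x^2 + 6x + 2 (mod f(x))

Multiply in F_17[x]: a(x)·b(x) = (4x^3 + 7x^2 + 11x + 3)·(6x^3 + 13x + 14) = 7x^6 + 8x^5 + 16x^4 + 12x^3 + 3x^2 + 6x + 8. This has degree ≥ 4, so divide by f(x) over F_17: 7x^6 + 8x^5 + 16x^4 + 12x^3 + 3x^2 + 6x + 8 = (7x^2 + 13x + 7)·(x^4 + 9x^3 + 4x^2 + 5x + 13) + (15x^3 + 6x^2 + 6x + 2). Hence a·b ≡ 15x^3 + 6x^2 + 6x + 2 (mod f). (F_17[x]/(f) is a field with 17^4 = 83521 elements since f is irreducible of degree 4.)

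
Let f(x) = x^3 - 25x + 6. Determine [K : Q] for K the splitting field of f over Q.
[K : Q] = 6

By the rational root test, any rational root of the monic integer polynomial f(x) = x^3 - 25x + 6 must be an integer dividing the constant term 6, i.e. one of ±{1, 2, 3, 6}. Evaluating: f(1) = -18, f(-1) = 30, f(2) = -36, f(-2) = 48, f(3) = -42, f(-3) = 54, f(6) = 72, f(-6) = -60; none is 0, so f has no rational root and is therefore irreducible over Q (a cubic with no linear factor over a field is irreducible). For an irreducible cubic, the Galois group is A_3 or S_3 according as the discriminant disc(f) = -4a^3 - 27b^2 = -4·(-25)^3 - 27·(6)^2 = 61528 is or is not a square in Q. Here disc(f) = 61528 is not a perfect square in Q, so the Galois group of f over Q is not contained in A_3 and must be all of S_3. The splitting field has degree |S_3| = 6 over Q, so [K : Q] = 6.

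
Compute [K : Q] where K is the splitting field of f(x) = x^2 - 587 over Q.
[K : Q] = 2

f(x) = x^2 - 587 factors as (x - √587)(x + √587). The splitting field is K = Q(√587). Since 587 is squarefree and > 1, it is not a perfect square, so x^2 - 587 is irreducible over Q and [Q(√587) : Q] = 2. Hence [K : Q] = 2.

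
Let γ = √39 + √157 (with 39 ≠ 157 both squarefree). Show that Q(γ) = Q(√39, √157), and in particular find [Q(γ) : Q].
[Q(γ) : Q] = 4 (equivalently, Q(γ) = Q(√39, √157))

Obviously Q(γ) ⊆ Q(√39, √157), and [Q(√39, √157):Q] = 4 (since 39, 157 are distinct squarefree integers > 1 with 6123 not a perfect square). To show equality we compute the minimal polynomial of γ. From γ = √39 + √157: γ^2 = 39 + 2√(6123) + 157 = 196 + 2√(6123), so γ^2 - 196 = 2√(6123); squaring, (γ^2 - 196)^2 = 4·6123, i.e. γ^4 - 392γ^2 + 38416 - 24492 = 0, i.e. γ^4 - 392γ^2 + 13924 = 0. So γ is a root of x^4 - 392x^2 + 13924. This polynomial is irreducible over Q: it has no rational root (each ±√39 ± √157 is irrational), and any factorization into two quadratics over Q would force √(6123) ∈ Q (pairing opposite roots) or √39, √157 ∈ Q (other pairings), all impossible. Hence [Q(γ):Q] = 4 = [Q(√39, √157):Q], so Q(γ) = Q(√39, √157).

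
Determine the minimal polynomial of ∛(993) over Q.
m_α(x) = x^3 - 993

α satisfies α^3 = 993, so x^3 - 993 annihilates α. By the rational root test, a rational root p/q (in lowest terms) of x^3 - 993 would satisfy p^3 = 993 q^3, forcing q = 1 and p^3 = 993; but 993 is not a perfect cube, contradiction. A monic cubic over Q with no rational root is irreducible (any nontrivial factorization would include a linear factor). Hence x^3 - 993 is the minimal polynomial of α, and in particular [Q(α):Q] = 3.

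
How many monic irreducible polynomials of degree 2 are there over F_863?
There are 371953 monic irreducible polynomials of degree 2 over F_863

Each element of F_{863^2} that lies in no proper subfield is a root of exactly one monic irreducible of degree 2 over F_863, and each such polynomial has 2 distinct roots in F_{863^2}. By Möbius inversion the count is N_863(2) = (1/2) Σ_{d|2} μ(2/d) · 863^d = (1/2)(μ(2)·863^1 + μ(1)·863^2) = 743906/2 = 371953.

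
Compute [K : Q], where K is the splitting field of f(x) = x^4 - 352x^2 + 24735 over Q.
[K : Q] = 4

Solving the quadratic in x^2: x^2 = (352 ± √(352^2 - 4·24735))/2 = (352 ± √24964)/2 = (352 ± 158)/2, giving x^2 = 255 or x^2 = 97. So f(x) = (x^2 - 255)(x^2 - 97) and the roots of f are ±√255, ±√97. Hence the splitting field is K = Q(√255, √97). Since 255 and 97 are distinct squarefree integers > 1, their product 24735 is not a perfect square, so √97 ∉ Q(√255). By the tower law [K:Q] = [Q(√255,√97):Q(√255)] · [Q(√255):Q] = 2 · 2 = 4.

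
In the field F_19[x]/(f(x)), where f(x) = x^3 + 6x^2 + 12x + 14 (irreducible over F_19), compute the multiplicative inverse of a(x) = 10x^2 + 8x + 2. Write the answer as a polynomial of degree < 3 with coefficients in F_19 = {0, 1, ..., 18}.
a(x)^(-1) ≡ 11x^2 + 17x + 8 (mod f(x))

Since f is irreducible over F_19, F_19[x]/(f) is a field and a(x) ≠ 0 has an inverse. Apply the extended Euclidean algorithm to f(x) and a(x) in F_19[x]: f(x) = (2x + 18)·a(x) + (16x + 16);  a(x) = (3x + 7)·(16x + 16) + (4). The last nonzero remainder is the constant 4 = gcd(f, a) in F_19. Back-substituting through the division chain expresses 4 = s(x)·a(x) + t(x)·f(x) with s(x) ≡ 6x^2 + 11x + 13 (mod f), so (6x^2 + 11x + 13)·a(x) ≡ 4 (mod f). Multiplying by 4^(-1) ≡ 5 in F_19 gives a(x)^(-1) ≡ 5·(6x^2 + 11x + 13) ≡ 11x^2 + 17x + 8 (mod f). Check: (10x^2 + 8x + 2)·(11x^2 + 17x + 8) = 15x^4 + 11x^3 + 10x^2 + 3x + 16 ≡ 1 (mod x^3 + 6x^2 + 12x + 14).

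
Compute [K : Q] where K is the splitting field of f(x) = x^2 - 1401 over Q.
[K : Q] = 2

f(x) = x^2 - 1401 factors as (x - √1401)(x + √1401). The splitting field is K = Q(√1401). Since 1401 is squarefree and > 1, it is not a perfect square, so x^2 - 1401 is irreducible over Q and [Q(√1401) : Q] = 2. Hence [K : Q] = 2.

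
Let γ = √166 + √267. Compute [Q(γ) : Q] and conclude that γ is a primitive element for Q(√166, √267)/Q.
[Q(γ) : Q] = 4 (equivalently, Q(γ) = Q(√166, √267))

Obviously Q(γ) ⊆ Q(√166, √267), and [Q(√166, √267):Q] = 4 (since 166, 267 are distinct squarefree integers > 1 with 44322 not a perfect square). To show equality we compute the minimal polynomial of γ. From γ = √166 + √267: γ^2 = 166 + 2√(44322) + 267 = 433 + 2√(44322), so γ^2 - 433 = 2√(44322); squaring, (γ^2 - 433)^2 = 4·44322, i.e. γ^4 - 866γ^2 + 187489 - 177288 = 0, i.e. γ^4 - 866γ^2 + 10201 = 0. So γ is a root of x^4 - 866x^2 + 10201. This polynomial is irreducible over Q: it has no rational root (each ±√166 ± √267 is irrational), and any factorization into two quadratics over Q would force √(44322) ∈ Q (pairing opposite roots) or √166, √267 ∈ Q (other pairings), all impossible. Hence [Q(γ):Q] = 4 = [Q(√166, √267):Q], so Q(γ) = Q(√166, √267).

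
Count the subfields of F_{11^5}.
F_{11^5} has 2 subfields

The subfields of F_{p^n} are exactly the fields F_{p^d} for d | n (each is the fixed field of the unique index-d subgroup of Gal(F_{p^n}/F_p) ≅ Z/nZ). The divisors of n = 5 are {1, 5}, giving 2 subfields: F_{11^1}, F_{11^5}.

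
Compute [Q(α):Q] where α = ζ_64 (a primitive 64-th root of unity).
[Q(α):Q] = 32

The minimal polynomial of ζ_64 over Q is the 64-th cyclotomic polynomial Φ_64(x), which is irreducible over Q and has degree φ(64) = 32. Hence [Q(α):Q] = φ(64) = 32.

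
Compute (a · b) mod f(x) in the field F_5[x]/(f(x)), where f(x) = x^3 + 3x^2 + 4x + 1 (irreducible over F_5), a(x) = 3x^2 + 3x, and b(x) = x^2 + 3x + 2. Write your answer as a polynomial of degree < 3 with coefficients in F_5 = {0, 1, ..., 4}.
a · b ≡ 4x^2 + x + 2 (mod f(x))

Multiply in F_5[x]: a(x)·b(x) = (3x^2 + 3x)·(x^2 + 3x + 2) = 3x^4 + 2x^3 + x. This has degree ≥ 3, so divide by f(x) over F_5: 3x^4 + 2x^3 + x = (3x + 3)·(x^3 + 3x^2 + 4x + 1) + (4x^2 + x + 2). Hence a·b ≡ 4x^2 + x + 2 (mod f). (F_5[x]/(f) is a field with 5^3 = 125 elements since f is irreducible of degree 3.)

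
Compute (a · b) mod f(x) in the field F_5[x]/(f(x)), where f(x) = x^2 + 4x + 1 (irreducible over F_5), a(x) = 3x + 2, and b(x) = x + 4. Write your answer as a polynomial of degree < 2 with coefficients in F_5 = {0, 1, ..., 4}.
a · b ≡ 2x (mod f(x))

Multiply in F_5[x]: a(x)·b(x) = (3x + 2)·(x + 4) = 3x^2 + 4x + 3. This has degree ≥ 2, so divide by f(x) over F_5: 3x^2 + 4x + 3 = (3)·(x^2 + 4x + 1) + (2x). Hence a·b ≡ 2x (mod f). (F_5[x]/(f) is a field with 5^2 = 25 elements since f is irreducible of degree 2.)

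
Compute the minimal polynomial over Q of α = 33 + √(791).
m_α(x) = x^2 - 66x + 298

From α - 33 = √(791), squaring gives (α - 33)^2 = 791, i.e. α^2 - 66α + 1089 = 791, so α^2 - 66α + 298 = 0. The discriminant of x^2 - 66x + 298 is (-66)^2 - 4·(298) = 4356 - 1192 = 3164, and 4·(791) is not a perfect square in Q since 791 is squarefree and ≠ 1. Hence x^2 - 66x + 298 is irreducible over Q and is the minimal polynomial of α.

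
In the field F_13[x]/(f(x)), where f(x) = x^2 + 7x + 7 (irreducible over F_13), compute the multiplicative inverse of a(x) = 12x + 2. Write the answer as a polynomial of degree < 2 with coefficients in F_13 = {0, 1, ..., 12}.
a(x)^(-1) ≡ 12x + 4 (mod f(x))

Since f is irreducible over F_13, F_13[x]/(f) is a field and a(x) ≠ 0 has an inverse. Apply the extended Euclidean algorithm to f(x) and a(x) in F_13[x]: f(x) = (12x + 4)·a(x) + (12). The last nonzero remainder is the constant 12 = gcd(f, a) in F_13. Back-substituting through the division chain expresses 12 = s(x)·a(x) + t(x)·f(x) with s(x) ≡ x + 9 (mod f), so (x + 9)·a(x) ≡ 12 (mod f). Multiplying by 12^(-1) ≡ 12 in F_13 gives a(x)^(-1) ≡ 12·(x + 9) ≡ 12x + 4 (mod f). Check: (12x + 2)·(12x + 4) = x^2 + 7x + 8 ≡ 1 (mod x^2 + 7x + 7).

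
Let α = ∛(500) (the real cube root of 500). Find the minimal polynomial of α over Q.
m_α(x) = x^3 - 500

α satisfies α^3 = 500, so x^3 - 500 annihilates α. By the rational root test, a rational root p/q (in lowest terms) of x^3 - 500 would satisfy p^3 = 500 q^3, forcing q = 1 and p^3 = 500; but 500 is not a perfect cube, contradiction. A monic cubic over Q with no rational root is irreducible (any nontrivial factorization would include a linear factor). Hence x^3 - 500 is the minimal polynomial of α, and in particular [Q(α):Q] = 3.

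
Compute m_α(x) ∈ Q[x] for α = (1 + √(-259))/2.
m_α(x) = x^2 - x + 65

From 2α - 1 = √(-259), squaring gives (2α - 1)^2 = -259, i.e. 4α^2 - 4α + 1 = -259, so α^2 - α + (1 + 259)/4 = 0. Since -259 ≡ 1 (mod 4), (1 + 259)/4 = 65 ∈ Z. The polynomial x^2 - x + 65 has discriminant 1 - 4·(65) = -259, which is not a perfect square in Q (d = -259 is squarefree and ≠ 1), so x^2 - x + 65 is irreducible over Q. It is the minimal polynomial of α.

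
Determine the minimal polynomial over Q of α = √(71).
m_α(x) = x^2 - 71

α satisfies α^2 - 71 = 0, so x^2 - 71 annihilates α. Since d = 71 is squarefree and ≠ 1, it is not a perfect square in Q, so x^2 - 71 has no rational root and is therefore irreducible over Q (a degree-2 polynomial over a field is irreducible iff it has no root). Hence m_α(x) = x^2 - 71.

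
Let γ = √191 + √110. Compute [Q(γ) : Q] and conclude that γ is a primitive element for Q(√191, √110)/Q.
[Q(γ) : Q] = 4 (equivalently, Q(γ) = Q(√191, √110))

Obviously Q(γ) ⊆ Q(√191, √110), and [Q(√191, √110):Q] = 4 (since 191, 110 are distinct squarefree integers > 1 with 21010 not a perfect square). To show equality we compute the minimal polynomial of γ. From γ = √191 + √110: γ^2 = 191 + 2√(21010) + 110 = 301 + 2√(21010), so γ^2 - 301 = 2√(21010); squaring, (γ^2 - 301)^2 = 4·21010, i.e. γ^4 - 602γ^2 + 90601 - 84040 = 0, i.e. γ^4 - 602γ^2 + 6561 = 0. So γ is a root of x^4 - 602x^2 + 6561. This polynomial is irreducible over Q: it has no rational root (each ±√191 ± √110 is irrational), and any factorization into two quadratics over Q would force √(21010) ∈ Q (pairing opposite roots) or √191, √110 ∈ Q (other pairings), all impossible. Hence [Q(γ):Q] = 4 = [Q(√191, √110):Q], so Q(γ) = Q(√191, √110).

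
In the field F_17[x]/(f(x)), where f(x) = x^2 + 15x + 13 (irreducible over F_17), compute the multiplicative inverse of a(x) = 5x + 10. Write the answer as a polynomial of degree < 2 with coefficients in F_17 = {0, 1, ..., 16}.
a(x)^(-1) ≡ 11x + 7 (mod f(x))

Since f is irreducible over F_17, F_17[x]/(f) is a field and a(x) ≠ 0 has an inverse. Apply the extended Euclidean algorithm to f(x) and a(x) in F_17[x]: f(x) = (7x + 6)·a(x) + (4). The last nonzero remainder is the constant 4 = gcd(f, a) in F_17. Back-substituting through the division chain expresses 4 = s(x)·a(x) + t(x)·f(x) with s(x) ≡ 10x + 11 (mod f), so (10x + 11)·a(x) ≡ 4 (mod f). Multiplying by 4^(-1) ≡ 13 in F_17 gives a(x)^(-1) ≡ 13·(10x + 11) ≡ 11x + 7 (mod f). Check: (5x + 10)·(11x + 7) = 4x^2 + 9x + 2 ≡ 1 (mod x^2 + 15x + 13).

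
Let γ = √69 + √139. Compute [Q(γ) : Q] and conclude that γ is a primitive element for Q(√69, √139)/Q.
[Q(γ) : Q] = 4 (equivalently, Q(γ) = Q(√69, √139))

Obviously Q(γ) ⊆ Q(√69, √139), and [Q(√69, √139):Q] = 4 (since 69, 139 are distinct squarefree integers > 1 with 9591 not a perfect square). To show equality we compute the minimal polynomial of γ. From γ = √69 + √139: γ^2 = 69 + 2√(9591) + 139 = 208 + 2√(9591), so γ^2 - 208 = 2√(9591); squaring, (γ^2 - 208)^2 = 4·9591, i.e. γ^4 - 416γ^2 + 43264 - 38364 = 0, i.e. γ^4 - 416γ^2 + 4900 = 0. So γ is a root of x^4 - 416x^2 + 4900. This polynomial is irreducible over Q: it has no rational root (each ±√69 ± √139 is irrational), and any factorization into two quadratics over Q would force √(9591) ∈ Q (pairing opposite roots) or √69, √139 ∈ Q (other pairings), all impossible. Hence [Q(γ):Q] = 4 = [Q(√69, √139):Q], so Q(γ) = Q(√69, √139).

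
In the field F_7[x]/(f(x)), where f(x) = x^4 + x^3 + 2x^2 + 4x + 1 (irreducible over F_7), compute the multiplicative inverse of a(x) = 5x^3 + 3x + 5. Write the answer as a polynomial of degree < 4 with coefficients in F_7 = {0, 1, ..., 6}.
a(x)^(-1) ≡ 3x^3 + 3x^2 + 6x + 2 (mod f(x))

Since f is irreducible over F_7, F_7[x]/(f) is a field and a(x) ≠ 0 has an inverse. Apply the extended Euclidean algorithm to f(x) and a(x) in F_7[x]: f(x) = (3x + 3)·a(x) + (x);  a(x) = (5x^2 + 3)·(x) + (5). The last nonzero remainder is the constant 5 = gcd(f, a) in F_7. Back-substituting through the division chain expresses 5 = s(x)·a(x) + t(x)·f(x) with s(x) ≡ x^3 + x^2 + 2x + 3 (mod f), so (x^3 + x^2 + 2x + 3)·a(x) ≡ 5 (mod f). Multiplying by 5^(-1) ≡ 3 in F_7 gives a(x)^(-1) ≡ 3·(x^3 + x^2 + 2x + 3) ≡ 3x^3 + 3x^2 + 6x + 2 (mod f). Check: (5x^3 + 3x + 5)·(3x^3 + 3x^2 + 6x + 2) = x^6 + x^5 + 4x^4 + 6x^3 + 5x^2 + x + 3 ≡ 1 (mod x^4 + x^3 + 2x^2 + 4x + 1).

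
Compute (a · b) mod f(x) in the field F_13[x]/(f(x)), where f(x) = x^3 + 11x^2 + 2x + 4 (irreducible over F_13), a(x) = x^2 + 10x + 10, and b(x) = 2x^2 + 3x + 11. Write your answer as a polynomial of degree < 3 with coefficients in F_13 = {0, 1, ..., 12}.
a · b ≡ 7x^2 + 2 (mod f(x))

Multiply in F_13[x]: a(x)·b(x) = (x^2 + 10x + 10)·(2x^2 + 3x + 11) = 2x^4 + 10x^3 + 9x^2 + 10x + 6. This has degree ≥ 3, so divide by f(x) over F_13: 2x^4 + 10x^3 + 9x^2 + 10x + 6 = (2x + 1)·(x^3 + 11x^2 + 2x + 4) + (7x^2 + 2). Hence a·b ≡ 7x^2 + 2 (mod f). (F_13[x]/(f) is a field with 13^3 = 2197 elements since f is irreducible of degree 3.)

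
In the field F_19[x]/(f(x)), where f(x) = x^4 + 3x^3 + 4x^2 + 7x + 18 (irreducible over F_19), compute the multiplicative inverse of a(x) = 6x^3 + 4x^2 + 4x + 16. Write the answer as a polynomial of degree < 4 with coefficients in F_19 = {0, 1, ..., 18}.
a(x)^(-1) ≡ 10x^3 + 18x^2 + 4x + 16 (mod f(x))

Since f is irreducible over F_19, F_19[x]/(f) is a field and a(x) ≠ 0 has an inverse. Apply the extended Euclidean algorithm to f(x) and a(x) in F_19[x]: f(x) = (16x + 12)·a(x) + (6x^2 + 7x + 16);  a(x) = (x + 9)·(6x^2 + 7x + 16) + (x + 5);  (6x^2 + 7x + 16) = (6x + 15)·(x + 5) + (17). The last nonzero remainder is the constant 17 = gcd(f, a) in F_19. Back-substituting through the division chain expresses 17 = s(x)·a(x) + t(x)·f(x) with s(x) ≡ 18x^3 + 2x^2 + 11x + 6 (mod f), so (18x^3 + 2x^2 + 11x + 6)·a(x) ≡ 17 (mod f). Multiplying by 17^(-1) ≡ 9 in F_19 gives a(x)^(-1) ≡ 9·(18x^3 + 2x^2 + 11x + 6) ≡ 10x^3 + 18x^2 + 4x + 16 (mod f). Check: (6x^3 + 4x^2 + 4x + 16)·(10x^3 + 18x^2 + 4x + 16) = 3x^6 + 15x^5 + 3x^4 + 2x^3 + 7x^2 + 14x + 9 ≡ 1 (mod x^4 + 3x^3 + 4x^2 + 7x + 18).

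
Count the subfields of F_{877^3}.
F_{877^3} has 2 subfields

The subfields of F_{p^n} are exactly the fields F_{p^d} for d | n (each is the fixed field of the unique index-d subgroup of Gal(F_{p^n}/F_p) ≅ Z/nZ). The divisors of n = 3 are {1, 3}, giving 2 subfields: F_{877^1}, F_{877^3}.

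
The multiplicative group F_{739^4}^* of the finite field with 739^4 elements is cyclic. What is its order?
|F_{739^4}^*| = 298248146640

F_{739^4} has 739^4 = 298248146641 elements; its multiplicative group consists of all nonzero elements, so |F_{739^4}^*| = 298248146641 - 1 = 298248146640. (It is cyclic since any finite subgroup of the multiplicative group of a field is cyclic.)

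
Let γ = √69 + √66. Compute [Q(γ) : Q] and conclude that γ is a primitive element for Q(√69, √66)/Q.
[Q(γ) : Q] = 4 (equivalently, Q(γ) = Q(√69, √66))

Obviously Q(γ) ⊆ Q(√69, √66), and [Q(√69, √66):Q] = 4 (since 69, 66 are distinct squarefree integers > 1 with 4554 not a perfect square). To show equality we compute the minimal polynomial of γ. From γ = √69 + √66: γ^2 = 69 + 2√(4554) + 66 = 135 + 2√(4554), so γ^2 - 135 = 2√(4554); squaring, (γ^2 - 135)^2 = 4·4554, i.e. γ^4 - 270γ^2 + 18225 - 18216 = 0, i.e. γ^4 - 270γ^2 + 9 = 0. So γ is a root of x^4 - 270x^2 + 9. This polynomial is irreducible over Q: it has no rational root (each ±√69 ± √66 is irrational), and any factorization into two quadratics over Q would force √(4554) ∈ Q (pairing opposite roots) or √69, √66 ∈ Q (other pairings), all impossible. Hence [Q(γ):Q] = 4 = [Q(√69, √66):Q], so Q(γ) = Q(√69, √66).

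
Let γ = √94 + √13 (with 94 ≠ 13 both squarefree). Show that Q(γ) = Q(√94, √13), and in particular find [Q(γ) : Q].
[Q(γ) : Q] = 4 (equivalently, Q(γ) = Q(√94, √13))

Obviously Q(γ) ⊆ Q(√94, √13), and [Q(√94, √13):Q] = 4 (since 94, 13 are distinct squarefree integers > 1 with 1222 not a perfect square). To show equality we compute the minimal polynomial of γ. From γ = √94 + √13: γ^2 = 94 + 2√(1222) + 13 = 107 + 2√(1222), so γ^2 - 107 = 2√(1222); squaring, (γ^2 - 107)^2 = 4·1222, i.e. γ^4 - 214γ^2 + 11449 - 4888 = 0, i.e. γ^4 - 214γ^2 + 6561 = 0. So γ is a root of x^4 - 214x^2 + 6561. This polynomial is irreducible over Q: it has no rational root (each ±√94 ± √13 is irrational), and any factorization into two quadratics over Q would force √(1222) ∈ Q (pairing opposite roots) or √94, √13 ∈ Q (other pairings), all impossible. Hence [Q(γ):Q] = 4 = [Q(√94, √13):Q], so Q(γ) = Q(√94, √13).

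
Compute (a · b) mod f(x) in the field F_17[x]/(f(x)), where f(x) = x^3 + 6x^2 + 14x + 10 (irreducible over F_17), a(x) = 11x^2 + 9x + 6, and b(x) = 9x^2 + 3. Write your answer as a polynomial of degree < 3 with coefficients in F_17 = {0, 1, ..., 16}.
a · b ≡ 11x^2 + 14x + 14 (mod f(x))

Multiply in F_17[x]: a(x)·b(x) = (11x^2 + 9x + 6)·(9x^2 + 3) = 14x^4 + 13x^3 + 2x^2 + 10x + 1. This has degree ≥ 3, so divide by f(x) over F_17: 14x^4 + 13x^3 + 2x^2 + 10x + 1 = (14x + 14)·(x^3 + 6x^2 + 14x + 10) + (11x^2 + 14x + 14). Hence a·b ≡ 11x^2 + 14x + 14 (mod f). (F_17[x]/(f) is a field with 17^3 = 4913 elements since f is irreducible of degree 3.)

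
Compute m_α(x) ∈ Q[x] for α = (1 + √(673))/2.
m_α(x) = x^2 - x - 168

From 2α - 1 = √(673), squaring gives (2α - 1)^2 = 673, i.e. 4α^2 - 4α + 1 = 673, so α^2 - α + (1 - 673)/4 = 0. Since 673 ≡ 1 (mod 4), (1 - 673)/4 = -168 ∈ Z. The polynomial x^2 - x - 168 has discriminant 1 - 4·(-168) = 673, which is not a perfect square in Q (d = 673 is squarefree and ≠ 1), so x^2 - x - 168 is irreducible over Q. It is the minimal polynomial of α.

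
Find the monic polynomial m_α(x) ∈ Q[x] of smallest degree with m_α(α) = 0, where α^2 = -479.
m_α(x) = x^2 + 479

α satisfies α^2 + 479 = 0, so x^2 + 479 annihilates α. Since d = -479 is squarefree and ≠ 1, it is not a perfect square in Q, so x^2 + 479 has no rational root and is therefore irreducible over Q (a degree-2 polynomial over a field is irreducible iff it has no root). Hence m_α(x) = x^2 + 479.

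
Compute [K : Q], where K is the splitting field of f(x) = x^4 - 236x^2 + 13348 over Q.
[K : Q] = 4

Solving the quadratic in x^2: x^2 = (236 ± √(236^2 - 4·13348))/2 = (236 ± √2304)/2 = (236 ± 48)/2, giving x^2 = 142 or x^2 = 94. So f(x) = (x^2 - 142)(x^2 - 94) and the roots of f are ±√142, ±√94. Hence the splitting field is K = Q(√142, √94). Since 142 and 94 are distinct squarefree integers > 1, their product 13348 is not a perfect square, so √94 ∉ Q(√142). By the tower law [K:Q] = [Q(√142,√94):Q(√142)] · [Q(√142):Q] = 2 · 2 = 4.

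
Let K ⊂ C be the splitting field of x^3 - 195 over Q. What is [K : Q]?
[K : Q] = 6

The roots of x^3 - 195 are ∛195, ω∛195, ω^2∛195 where ω = e^(2πi/3) is a primitive cube root of unity, so K = Q(∛195, ω). Now [Q(∛195):Q] = 3 (since 195 is not a perfect cube, x^3 - 195 is irreducible) and [Q(ω):Q] = 2. Both 2 and 3 divide [K:Q], and [K:Q] ≤ 3·2 = 6, so [K:Q] = 6. (Equivalently: Q(∛195) ⊂ R but ω ∉ R, so [K : Q(∛195)] = 2.)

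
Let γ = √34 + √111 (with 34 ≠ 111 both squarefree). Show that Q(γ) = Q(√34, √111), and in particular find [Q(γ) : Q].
[Q(γ) : Q] = 4 (equivalently, Q(γ) = Q(√34, √111))

Obviously Q(γ) ⊆ Q(√34, √111), and [Q(√34, √111):Q] = 4 (since 34, 111 are distinct squarefree integers > 1 with 3774 not a perfect square). To show equality we compute the minimal polynomial of γ. From γ = √34 + √111: γ^2 = 34 + 2√(3774) + 111 = 145 + 2√(3774), so γ^2 - 145 = 2√(3774); squaring, (γ^2 - 145)^2 = 4·3774, i.e. γ^4 - 290γ^2 + 21025 - 15096 = 0, i.e. γ^4 - 290γ^2 + 5929 = 0. So γ is a root of x^4 - 290x^2 + 5929. This polynomial is irreducible over Q: it has no rational root (each ±√34 ± √111 is irrational), and any factorization into two quadratics over Q would force √(3774) ∈ Q (pairing opposite roots) or √34, √111 ∈ Q (other pairings), all impossible. Hence [Q(γ):Q] = 4 = [Q(√34, √111):Q], so Q(γ) = Q(√34, √111).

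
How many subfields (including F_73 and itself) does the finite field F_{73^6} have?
F_{73^6} has 4 subfields

The subfields of F_{p^n} are exactly the fields F_{p^d} for d | n (each is the fixed field of the unique index-d subgroup of Gal(F_{p^n}/F_p) ≅ Z/nZ). The divisors of n = 6 are {1, 2, 3, 6}, giving 4 subfields: F_{73^1}, F_{73^2}, F_{73^3}, F_{73^6}.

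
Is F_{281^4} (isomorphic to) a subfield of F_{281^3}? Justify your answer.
No: F_{281^4} is not a subfield of F_{281^3}

F_{p^m} embeds in F_{p^n} iff m | n. Here 4 ∤ 3 (since 3 = 0·4 + 3 with remainder 3 ≠ 0), so F_{281^4} is not a subfield of F_{281^3}. Equivalently: if it were, the tower law would give 4 = [F_{281^4}:F_281] dividing [F_{281^3}:F_281] = 3, contradiction.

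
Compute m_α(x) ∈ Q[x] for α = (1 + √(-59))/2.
m_α(x) = x^2 - x + 15

From 2α - 1 = √(-59), squaring gives (2α - 1)^2 = -59, i.e. 4α^2 - 4α + 1 = -59, so α^2 - α + (1 + 59)/4 = 0. Since -59 ≡ 1 (mod 4), (1 + 59)/4 = 15 ∈ Z. The polynomial x^2 - x + 15 has discriminant 1 - 4·(15) = -59, which is not a perfect square in Q (d = -59 is squarefree and ≠ 1), so x^2 - x + 15 is irreducible over Q. It is the minimal polynomial of α.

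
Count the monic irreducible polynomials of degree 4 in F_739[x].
There are 74561900130 monic irreducible polynomials of degree 4 over F_739

Each element of F_{739^4} that lies in no proper subfield is a root of exactly one monic irreducible of degree 4 over F_739, and each such polynomial has 4 distinct roots in F_{739^4}. By Möbius inversion the count is N_739(4) = (1/4) Σ_{d|4} μ(4/d) · 739^d = (1/4)(μ(4)·739^1 + μ(2)·739^2 + μ(1)·739^4) = 298247600520/4 = 74561900130.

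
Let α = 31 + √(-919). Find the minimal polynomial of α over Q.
m_α(x) = x^2 - 62x + 1880

From α - 31 = √(-919), squaring gives (α - 31)^2 = -919, i.e. α^2 - 62α + 961 = -919, so α^2 - 62α + 1880 = 0. The discriminant of x^2 - 62x + 1880 is (-62)^2 - 4·(1880) = 3844 - 7520 = -3676, and 4·(-919) is not a perfect square in Q since -919 is squarefree and ≠ 1. Hence x^2 - 62x + 1880 is irreducible over Q and is the minimal polynomial of α.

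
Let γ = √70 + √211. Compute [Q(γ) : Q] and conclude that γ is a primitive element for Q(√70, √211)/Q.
[Q(γ) : Q] = 4 (equivalently, Q(γ) = Q(√70, √211))

Obviously Q(γ) ⊆ Q(√70, √211), and [Q(√70, √211):Q] = 4 (since 70, 211 are distinct squarefree integers > 1 with 14770 not a perfect square). To show equality we compute the minimal polynomial of γ. From γ = √70 + √211: γ^2 = 70 + 2√(14770) + 211 = 281 + 2√(14770), so γ^2 - 281 = 2√(14770); squaring, (γ^2 - 281)^2 = 4·14770, i.e. γ^4 - 562γ^2 + 78961 - 59080 = 0, i.e. γ^4 - 562γ^2 + 19881 = 0. So γ is a root of x^4 - 562x^2 + 19881. This polynomial is irreducible over Q: it has no rational root (each ±√70 ± √211 is irrational), and any factorization into two quadratics over Q would force √(14770) ∈ Q (pairing opposite roots) or √70, √211 ∈ Q (other pairings), all impossible. Hence [Q(γ):Q] = 4 = [Q(√70, √211):Q], so Q(γ) = Q(√70, √211).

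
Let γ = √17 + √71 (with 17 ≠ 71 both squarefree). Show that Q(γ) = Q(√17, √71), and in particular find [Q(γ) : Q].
[Q(γ) : Q] = 4 (equivalently, Q(γ) = Q(√17, √71))

Obviously Q(γ) ⊆ Q(√17, √71), and [Q(√17, √71):Q] = 4 (since 17, 71 are distinct squarefree integers > 1 with 1207 not a perfect square). To show equality we compute the minimal polynomial of γ. From γ = √17 + √71: γ^2 = 17 + 2√(1207) + 71 = 88 + 2√(1207), so γ^2 - 88 = 2√(1207); squaring, (γ^2 - 88)^2 = 4·1207, i.e. γ^4 - 176γ^2 + 7744 - 4828 = 0, i.e. γ^4 - 176γ^2 + 2916 = 0. So γ is a root of x^4 - 176x^2 + 2916. This polynomial is irreducible over Q: it has no rational root (each ±√17 ± √71 is irrational), and any factorization into two quadratics over Q would force √(1207) ∈ Q (pairing opposite roots) or √17, √71 ∈ Q (other pairings), all impossible. Hence [Q(γ):Q] = 4 = [Q(√17, √71):Q], so Q(γ) = Q(√17, √71).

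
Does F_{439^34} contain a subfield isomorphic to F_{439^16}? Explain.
No: F_{439^16} is not a subfield of F_{439^34}

F_{p^m} embeds in F_{p^n} iff m | n. Here 16 ∤ 34 (since 34 = 2·16 + 2 with remainder 2 ≠ 0), so F_{439^16} is not a subfield of F_{439^34}. Equivalently: if it were, the tower law would give 16 = [F_{439^16}:F_439] dividing [F_{439^34}:F_439] = 34, contradiction.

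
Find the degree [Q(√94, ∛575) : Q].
[Q(√94, ∛575) : Q] = 6

Let L = Q(√94, ∛575). Since Q(√94) ⊂ L and [Q(√94):Q] = 2, the tower law gives 2 | [L:Q]. Likewise Q(∛575) ⊂ L with [Q(∛575):Q] = 3 (because 575 is not a perfect cube), so 3 | [L:Q]. As gcd(2,3) = 1, [L:Q] is divisible by 6. Conversely L is generated over Q by √94 and ∛575, so [L:Q] ≤ 2·3 = 6. Therefore [Q(√94, ∛575) : Q] = 6.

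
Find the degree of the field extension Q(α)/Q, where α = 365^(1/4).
[Q(α):Q] = 4

α is a root of x^4 - 365. By Eisenstein's criterion at the prime p = 5 (which divides the constant term 365 but p^2 = 25 does not, since 365 is squarefree), x^4 - 365 is irreducible over Q. Hence [Q(α):Q] = 4.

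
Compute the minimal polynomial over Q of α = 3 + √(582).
m_α(x) = x^2 - 6x - 573

From α - 3 = √(582), squaring gives (α - 3)^2 = 582, i.e. α^2 - 6α + 9 = 582, so α^2 - 6α - 573 = 0. The discriminant of x^2 - 6x - 573 is (-6)^2 - 4·(-573) = 36 + 2292 = 2328, and 4·(582) is not a perfect square in Q since 582 is squarefree and ≠ 1. Hence x^2 - 6x - 573 is irreducible over Q and is the minimal polynomial of α.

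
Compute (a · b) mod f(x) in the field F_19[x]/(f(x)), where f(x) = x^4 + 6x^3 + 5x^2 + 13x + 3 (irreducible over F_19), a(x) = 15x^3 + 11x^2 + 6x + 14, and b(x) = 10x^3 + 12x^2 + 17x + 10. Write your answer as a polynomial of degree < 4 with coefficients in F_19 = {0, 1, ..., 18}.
a · b ≡ 13x^3 + 5x^2 + 2x + 6 (mod f(x))

Multiply in F_19[x]: a(x)·b(x) = (15x^3 + 11x^2 + 6x + 14)·(10x^3 + 12x^2 + 17x + 10) = 17x^6 + 5x^5 + 10x^4 + 17x^3 + 13x + 7. This has degree ≥ 4, so divide by f(x) over F_19: 17x^6 + 5x^5 + 10x^4 + 17x^3 + 13x + 7 = (17x^2 + 17x + 13)·(x^4 + 6x^3 + 5x^2 + 13x + 3) + (13x^3 + 5x^2 + 2x + 6). Hence a·b ≡ 13x^3 + 5x^2 + 2x + 6 (mod f). (F_19[x]/(f) is a field with 19^4 = 130321 elements since f is irreducible of degree 4.)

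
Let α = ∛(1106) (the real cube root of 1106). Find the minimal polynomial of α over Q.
m_α(x) = x^3 - 1106

α satisfies α^3 = 1106, so x^3 - 1106 annihilates α. By the rational root test, a rational root p/q (in lowest terms) of x^3 - 1106 would satisfy p^3 = 1106 q^3, forcing q = 1 and p^3 = 1106; but 1106 is not a perfect cube, contradiction. A monic cubic over Q with no rational root is irreducible (any nontrivial factorization would include a linear factor). Hence x^3 - 1106 is the minimal polynomial of α, and in particular [Q(α):Q] = 3.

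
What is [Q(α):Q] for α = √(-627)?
[Q(α):Q] = 2

[Q(α):Q] equals the degree of the minimal polynomial of α. Here α^2 = -627 and x^2 + 627 is irreducible (d = -627 is squarefree, ≠ 1, hence not a square), so deg(m_α) = 2. Thus [Q(α):Q] = 2.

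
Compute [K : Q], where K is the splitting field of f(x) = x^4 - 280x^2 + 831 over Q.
[K : Q] = 4

Solving the quadratic in x^2: x^2 = (280 ± √(280^2 - 4·831))/2 = (280 ± √75076)/2 = (280 ± 274)/2, giving x^2 = 277 or x^2 = 3. So f(x) = (x^2 - 277)(x^2 - 3) and the roots of f are ±√277, ±√3. Hence the splitting field is K = Q(√277, √3). Since 277 and 3 are distinct squarefree integers > 1, their product 831 is not a perfect square, so √3 ∉ Q(√277). By the tower law [K:Q] = [Q(√277,√3):Q(√277)] · [Q(√277):Q] = 2 · 2 = 4.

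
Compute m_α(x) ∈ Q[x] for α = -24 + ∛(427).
m_α(x) = x^3 + 72x^2 + 1728x + 13397

Set β = α + 24 = ∛(427), so β^3 = 427. Then (α + 24)^3 - 427 = 0, i.e. α is a root of g(x) = (x + 24)^3 - 427 = x^3 + 72x^2 + 1728x + 13397. Since g(x) = h(x + 24) where h(x) = x^3 - 427, and h is irreducible over Q (because 427 is not a perfect cube, so h has no rational root, and a monic cubic with no rational root is irreducible), g is also irreducible (irreducibility is preserved under the substitution x → x + 24). Hence m_α(x) = x^3 + 72x^2 + 1728x + 13397.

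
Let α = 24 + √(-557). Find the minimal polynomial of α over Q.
m_α(x) = x^2 - 48x + 1133

From α - 24 = √(-557), squaring gives (α - 24)^2 = -557, i.e. α^2 - 48α + 576 = -557, so α^2 - 48α + 1133 = 0. The discriminant of x^2 - 48x + 1133 is (-48)^2 - 4·(1133) = 2304 - 4532 = -2228, and 4·(-557) is not a perfect square in Q since -557 is squarefree and ≠ 1. Hence x^2 - 48x + 1133 is irreducible over Q and is the minimal polynomial of α.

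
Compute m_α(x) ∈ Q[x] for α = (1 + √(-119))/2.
m_α(x) = x^2 - x + 30

From 2α - 1 = √(-119), squaring gives (2α - 1)^2 = -119, i.e. 4α^2 - 4α + 1 = -119, so α^2 - α + (1 + 119)/4 = 0. Since -119 ≡ 1 (mod 4), (1 + 119)/4 = 30 ∈ Z. The polynomial x^2 - x + 30 has discriminant 1 - 4·(30) = -119, which is not a perfect square in Q (d = -119 is squarefree and ≠ 1), so x^2 - x + 30 is irreducible over Q. It is the minimal polynomial of α.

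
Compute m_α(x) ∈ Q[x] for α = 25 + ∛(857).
m_α(x) = x^3 - 75x^2 + 1875x - 16482

Set β = α - 25 = ∛(857), so β^3 = 857. Then (α - 25)^3 - 857 = 0, i.e. α is a root of g(x) = (x - 25)^3 - 857 = x^3 - 75x^2 + 1875x - 16482. Since g(x) = h(x - 25) where h(x) = x^3 - 857, and h is irreducible over Q (because 857 is not a perfect cube, so h has no rational root, and a monic cubic with no rational root is irreducible), g is also irreducible (irreducibility is preserved under the substitution x → x - 25). Hence m_α(x) = x^3 - 75x^2 + 1875x - 16482.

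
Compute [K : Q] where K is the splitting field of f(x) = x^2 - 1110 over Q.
[K : Q] = 2

f(x) = x^2 - 1110 factors as (x - √1110)(x + √1110). The splitting field is K = Q(√1110). Since 1110 is squarefree and > 1, it is not a perfect square, so x^2 - 1110 is irreducible over Q and [Q(√1110) : Q] = 2. Hence [K : Q] = 2.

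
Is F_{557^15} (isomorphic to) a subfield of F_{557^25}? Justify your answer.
No: F_{557^15} is not a subfield of F_{557^25}

F_{p^m} embeds in F_{p^n} iff m | n. Here 15 ∤ 25 (since 25 = 1·15 + 10 with remainder 10 ≠ 0), so F_{557^15} is not a subfield of F_{557^25}. Equivalently: if it were, the tower law would give 15 = [F_{557^15}:F_557] dividing [F_{557^25}:F_557] = 25, contradiction.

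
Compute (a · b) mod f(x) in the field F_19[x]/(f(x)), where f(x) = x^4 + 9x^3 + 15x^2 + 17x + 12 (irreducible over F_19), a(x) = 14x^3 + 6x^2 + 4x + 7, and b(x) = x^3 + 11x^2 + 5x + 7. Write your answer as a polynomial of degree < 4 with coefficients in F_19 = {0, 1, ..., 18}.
a · b ≡ 3x^3 + 17x^2 + 5x + 1 (mod f(x))

Multiply in F_19[x]: a(x)·b(x) = (14x^3 + 6x^2 + 4x + 7)·(x^3 + 11x^2 + 5x + 7) = 14x^6 + 8x^5 + 7x^4 + 8x^3 + 6x^2 + 6x + 11. This has degree ≥ 4, so divide by f(x) over F_19: 14x^6 + 8x^5 + 7x^4 + 8x^3 + 6x^2 + 6x + 11 = (14x^2 + 15x + 4)·(x^4 + 9x^3 + 15x^2 + 17x + 12) + (3x^3 + 17x^2 + 5x + 1). Hence a·b ≡ 3x^3 + 17x^2 + 5x + 1 (mod f). (F_19[x]/(f) is a field with 19^4 = 130321 elements since f is irreducible of degree 4.)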